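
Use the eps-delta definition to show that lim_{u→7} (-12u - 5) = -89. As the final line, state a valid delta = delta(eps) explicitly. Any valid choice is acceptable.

delta = eps/12

Let eps > 0. We need delta > 0 so that 0 < |u − 7| < delta implies |(-12u - 5) + 89| < eps.
|(-12u - 5) + 89| = |-12u + 84| = 12|u − 7|.
Thus it suffices that |u − 7| < eps/12.
Choosing delta = eps/12 gives |(-12u - 5) + 89| = 12|u − 7| < eps whenever |u − 7| < delta.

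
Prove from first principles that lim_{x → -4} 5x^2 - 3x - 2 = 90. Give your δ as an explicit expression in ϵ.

δ = min(1, ϵ/48)

Fix ϵ > 0. We want δ > 0 such that 0 < |x + 4| < δ implies |(5x^2 - 3x - 2) − 90| < ϵ.
(5x^2 - 3x - 2) − 90 = 5x^2 - 3x - 92 = (x + 4)(5x - 23).
So |(5x^2 - 3x - 2) − 90| = |x + 4|·|5x - 23|.
Require δ ≤ 1. Then |x + 4| < 1 gives |x| < 5, and by the triangle inequality |5x - 23| ≤ 5·5 + 23 = 48.
Hence |(5x^2 - 3x - 2) − 90| ≤ 48|x + 4| < ϵ provided |x + 4| < ϵ/48.
Take δ = min(1, ϵ/48). Then 0 < |x + 4| < δ gives both |x + 4| < 1 and |x + 4| < ϵ/48, so |(5x^2 - 3x - 2) − 90| < ϵ.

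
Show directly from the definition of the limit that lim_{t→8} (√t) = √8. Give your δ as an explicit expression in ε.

δ = min(8, √8·ε)

Fix ε > 0. We want δ > 0 such that 0 < |t − 8| < δ implies |√t − √8| < ε.
Multiplying by the conjugate, |√t − √8| = |t − 8|/(√t + √8).
Restrict δ ≤ 8 so that |t − 8| < 8 forces t > 0, and then √t + √8 > √8.
Hence |√t − √8| < |t − 8|/√8, which is < ε once |t − 8| < √8·ε.
Take δ = min(8, √8·ε). If 0 < |t − 8| < δ then t > 0 and |√t − √8| < |t − 8|/√8 < ε.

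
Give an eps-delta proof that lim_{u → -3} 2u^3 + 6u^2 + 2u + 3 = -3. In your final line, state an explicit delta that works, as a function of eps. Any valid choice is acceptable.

Let eps > 0. We want delta > 0 such that 0 < |u + 3| < delta implies |(2u^3 + 6u^2 + 2u + 3) + 3| < eps.
(2u^3 + 6u^2 + 2u + 3) + 3 = 2u^3 + 6u^2 + 2u + 6 = (u + 3)(2u^2 + 2).
So |(2u^3 + 6u^2 + 2u + 3) + 3| = |u + 3|·|2u^2 + 2|.
Assume first that |u + 3| < 2, so |u| < 5. Then |2u^2 + 2| ≤ 2·5^2 + 2 = 52.
Hence |(2u^3 + 6u^2 + 2u + 3) + 3| ≤ 52|u + 3| < eps provided |u + 3| < eps/52.
Take delta = min(2, eps/52). Then 0 < |u + 3| < delta gives both |u + 3| < 2 and |u + 3| < eps/52, so |(2u^3 + 6u^2 + 2u + 3) + 3| < eps.

delta = min(2, eps/52)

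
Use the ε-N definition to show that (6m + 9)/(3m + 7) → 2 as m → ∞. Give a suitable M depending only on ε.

M = (5/3)/ε

Fix ε > 0. For m ≥ 1, |(6m + 9)/(3m + 7) − 2| = |-15|/(3(3m + 7)) = 15/(3(3m + 7)).
Since 3m + 7 ≥ 3m for m ≥ 1, this is ≤ 15/(3·3m) = (5/3)/m.
So |(6m + 9)/(3m + 7) − 2| < ε whenever m > (5/3)/ε.
Take M = (5/3)/ε. If m > M then |(6m + 9)/(3m + 7) − 2| ≤ (5/3)/m < ε.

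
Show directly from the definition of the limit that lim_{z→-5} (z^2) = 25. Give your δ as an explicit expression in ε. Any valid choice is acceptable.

δ = min(1, ε/11)

Fix ε > 0. We seek δ > 0 with 0 < |z + 5| < δ ⇒ |z^2 − 25| < ε.
Factor: z^2 − 25 = (z + 5)(z - 5), so |z^2 − 25| = |z + 5|·|z - 5|.
Restrict δ ≤ 1. Then |z + 5| < 1 gives |z| < 6, so by the triangle inequality |z - 5| ≤ 6 + 5 = 11.
Hence |z^2 − 25| ≤ 11|z + 5|, which is < ε once |z + 5| < ε/11.
Take δ = min(1, ε/11). If 0 < |z + 5| < δ then both bounds hold and |z^2 − 25| ≤ 11|z + 5| < 11·(ε/11) = ε.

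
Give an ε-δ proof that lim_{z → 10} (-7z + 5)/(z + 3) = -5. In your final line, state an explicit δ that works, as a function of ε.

Let ε > 0 be given. We want δ > 0 with 0 < |z − 10| < δ ⇒ |(-7z + 5)/(z + 3) + 5| < ε.
Combining over a common denominator, (-7z + 5)/(z + 3) + 5 = [(-7z + 5)·13 − (-65)·(z + 3)] / [13·(z + 3)] = -26(z − 10) / (13(z + 3)).
So |(-7z + 5)/(z + 3) + 5| = 26|z − 10| / (13·|z + 3|).
Require δ ≤ 13/2, so |z + 3| ≥ |13| − |z − 10| > 13 − 13/2 = 13/2.
Hence |(-7z + 5)/(z + 3) + 5| < 26|z − 10|/(13·(13/2)) = (4/13)|z − 10|, which is < ε once |z − 10| < (13/4)ε.
Take δ = min(13/2, (13/4)ε). Then 0 < |z − 10| < δ forces both bounds, so |(-7z + 5)/(z + 3) + 5| < ε.

δ = min(13/2, (13/4)ε)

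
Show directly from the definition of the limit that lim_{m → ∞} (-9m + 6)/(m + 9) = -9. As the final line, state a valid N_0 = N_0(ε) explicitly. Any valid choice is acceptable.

Let ε > 0 be given. For m ≥ 1, |(-9m + 6)/(m + 9) + 9| = |87|/((m + 9)) = 87/((m + 9)).
Since m + 9 ≥ m for m ≥ 1, this is ≤ 87/(m) = 87/m.
So |(-9m + 6)/(m + 9) + 9| < ε whenever m > 87/ε.
Take N_0 = 87/ε. If m > N_0 then |(-9m + 6)/(m + 9) + 9| ≤ 87/m < ε.

N_0 = 87/ε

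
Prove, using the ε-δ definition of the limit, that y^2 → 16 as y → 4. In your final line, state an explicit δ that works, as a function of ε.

Let ε > 0 be given. We seek δ > 0 with 0 < |y − 4| < δ ⇒ |y^2 − 16| < ε.
Factor: y^2 − 16 = (y − 4)(y + 4), so |y^2 − 16| = |y − 4|·|y + 4|.
Restrict δ ≤ 1. Then |y − 4| < 1 gives |y| < 5, so by the triangle inequality |y + 4| ≤ 5 + 4 = 9.
Hence |y^2 − 16| ≤ 9|y − 4|, which is < ε once |y − 4| < ε/9.
Take δ = min(1, ε/9). If 0 < |y − 4| < δ then both bounds hold and |y^2 − 16| ≤ 9|y − 4| < 9·(ε/9) = ε.

δ = min(1, ε/9)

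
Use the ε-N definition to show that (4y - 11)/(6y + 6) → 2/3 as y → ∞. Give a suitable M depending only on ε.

Let ε > 0. We seek M > 0 such that y > M implies |(4y - 11)/(6y + 6) − (2/3)| < ε.
(4y - 11)/(6y + 6) − (2/3) = (6(4y - 11) − 4(6y + 6)) / (6(6y + 6)) = -90/(6(6y + 6)).
For y > 0 we have 6y + 6 > 6y, so |(4y - 11)/(6y + 6) − (2/3)| = 90/(6(6y + 6)) < 90/(6·6y) = (5/2)/y.
Thus |(4y - 11)/(6y + 6) − (2/3)| < ε whenever y > (5/2)/ε.
Take M = (5/2)/ε. If y > M then |(4y - 11)/(6y + 6) − (2/3)| < (5/2)/y < ε.

M = (5/2)/ε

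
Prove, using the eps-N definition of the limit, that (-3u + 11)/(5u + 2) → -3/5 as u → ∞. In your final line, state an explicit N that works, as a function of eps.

Suppose eps > 0. We seek N > 0 such that u > N implies |(-3u + 11)/(5u + 2) + 3/5| < eps.
(-3u + 11)/(5u + 2) + 3/5 = (5(-3u + 11) − (-3)(5u + 2)) / (5(5u + 2)) = 61/(5(5u + 2)).
For u > 0 we have 5u + 2 > 5u, so |(-3u + 11)/(5u + 2) + 3/5| = 61/(5(5u + 2)) < 61/(5·5u) = (61/25)/u.
Thus |(-3u + 11)/(5u + 2) + 3/5| < eps whenever u > (61/25)/eps.
Take N = (61/25)/eps. If u > N then |(-3u + 11)/(5u + 2) + 3/5| < (61/25)/u < eps.

N = (61/25)/eps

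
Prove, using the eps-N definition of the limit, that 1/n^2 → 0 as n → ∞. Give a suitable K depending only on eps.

Fix eps > 0. For n ≥ 1, |1/n^2 − 0| = 1/n^2.
1/n^2 < eps ⇔ n^2 > 1/eps ⇔ n > (1/eps)^{1/2}.
Take K = (1/eps)^{1/2}. Then n > K implies 1/n^2 < eps.

K = (1/eps)^{1/2}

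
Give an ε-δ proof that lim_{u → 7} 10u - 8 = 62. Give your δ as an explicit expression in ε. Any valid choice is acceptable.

δ = ε/10

Suppose ε > 0. We need δ > 0 so that 0 < |u − 7| < δ implies |(10u - 8) − 62| < ε.
Since (10u - 8) − 62 = 10(u − 7), we have |(10u - 8) − 62| = 10|u − 7|.
So 10|u − 7| < ε exactly when |u − 7| < ε/10.
Take δ = ε/10. If 0 < |u − 7| < δ then |(10u - 8) − 62| = 10|u − 7| < 10·(ε/10) = ε.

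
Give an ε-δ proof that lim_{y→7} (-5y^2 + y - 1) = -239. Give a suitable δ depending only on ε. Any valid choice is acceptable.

Let ε > 0. We want δ > 0 such that 0 < |y − 7| < δ implies |(-5y^2 + y - 1) + 239| < ε.
(-5y^2 + y - 1) + 239 = -5y^2 + y + 238 = (y − 7)(-5y - 34).
So |(-5y^2 + y - 1) + 239| = |y − 7|·|-5y - 34|.
Require δ ≤ 2. Then |y − 7| < 2 gives |y| < 9, and by the triangle inequality |-5y - 34| ≤ 5·9 + 34 = 79.
Hence |(-5y^2 + y - 1) + 239| ≤ 79|y − 7| < ε provided |y − 7| < ε/79.
Choosing δ = min(2, ε/79) ensures both conditions, hence |(-5y^2 + y - 1) + 239| < ε.

δ = min(2, ε/79)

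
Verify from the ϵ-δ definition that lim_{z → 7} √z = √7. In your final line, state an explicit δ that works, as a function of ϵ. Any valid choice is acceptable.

δ = min(7, √7·ϵ)

Fix ϵ > 0. We want δ > 0 such that 0 < |z − 7| < δ implies |√z − √7| < ϵ.
Multiplying by the conjugate, |√z − √7| = |z − 7|/(√z + √7).
Restrict δ ≤ 7 so that |z − 7| < 7 forces z > 0, and then √z + √7 > √7.
Hence |√z − √7| < |z − 7|/√7, which is < ϵ once |z − 7| < √7·ϵ.
Take δ = min(7, √7·ϵ). If 0 < |z − 7| < δ then z > 0 and |√z − √7| < |z − 7|/√7 < ϵ.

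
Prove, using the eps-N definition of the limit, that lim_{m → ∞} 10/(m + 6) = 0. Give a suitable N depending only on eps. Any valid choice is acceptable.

Let eps > 0 be given. For m ≥ 1, |10/(m + 6) − 0| = 10/(m + 6) ≤ 10/m.
We need 10/m < eps, i.e. m > 10/eps.
Take N = 10/eps. If m > N then |10/(m + 6)| ≤ 10/m < eps.

N = 10/eps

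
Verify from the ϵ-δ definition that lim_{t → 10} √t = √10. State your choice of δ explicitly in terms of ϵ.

Let ϵ > 0. We want δ > 0 such that 0 < |t − 10| < δ implies |√t − √10| < ϵ.
Multiplying by the conjugate, |√t − √10| = |t − 10|/(√t + √10).
Restrict δ ≤ 10 so that |t − 10| < 10 forces t > 0, and then √t + √10 > √10.
Hence |√t − √10| < |t − 10|/√10, which is < ϵ once |t − 10| < √10·ϵ.
Take δ = min(10, √10·ϵ). If 0 < |t − 10| < δ then t > 0 and |√t − √10| < |t − 10|/√10 < ϵ.

δ = min(10, √10·ϵ)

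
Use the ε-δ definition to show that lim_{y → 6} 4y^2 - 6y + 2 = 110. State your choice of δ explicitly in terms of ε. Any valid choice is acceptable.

δ = min(1, ε/46)

Fix ε > 0. We want δ > 0 such that 0 < |y − 6| < δ implies |(4y^2 - 6y + 2) − 110| < ε.
(4y^2 - 6y + 2) − 110 = 4y^2 - 6y - 108 = (y − 6)(4y + 18).
So |(4y^2 - 6y + 2) − 110| = |y − 6|·|4y + 18|.
Require δ ≤ 1. Then |y − 6| < 1 gives |y| < 7, and by the triangle inequality |4y + 18| ≤ 4·7 + 18 = 46.
Hence |(4y^2 - 6y + 2) − 110| ≤ 46|y − 6| < ε provided |y − 6| < ε/46.
Choosing δ = min(1, ε/46) ensures both conditions, hence |(4y^2 - 6y + 2) − 110| < ε.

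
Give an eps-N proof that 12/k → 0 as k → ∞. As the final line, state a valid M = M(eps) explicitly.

Let eps > 0. For k ≥ 1, |12/k − 0| = 12/(k) ≤ 12/k.
We need 12/k < eps, i.e. k > 12/eps.
Take M = 12/eps. If k > M then |12/k| ≤ 12/k < eps.

M = 12/eps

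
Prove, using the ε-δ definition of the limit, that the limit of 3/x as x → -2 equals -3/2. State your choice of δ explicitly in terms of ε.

Fix ε > 0. We seek δ > 0 such that 0 < |x + 2| < δ implies |3/x + 3/2| < ε.
|3/x + 3/2| = 3·|-2 − x|/(2·|x|) = 3|x + 2|/(2|x|).
Restrict δ ≤ 1. Then |x + 2| < 1 gives |x| > 1, so 2|x| > 2.
Then |3/x + 3/2| < 3|x + 2|/2, which is < ε when |x + 2| < (2/3)ε.
Take δ = min(1, (2/3)ε). Then 0 < |x + 2| < δ gives both |x + 2| < 1 and |x + 2| < (2/3)ε, so |3/x + 3/2| < ε.

δ = min(1, (2/3)ε)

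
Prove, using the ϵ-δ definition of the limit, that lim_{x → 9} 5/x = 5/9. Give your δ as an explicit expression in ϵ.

Let ϵ > 0 be given. We seek δ > 0 such that 0 < |x − 9| < δ implies |5/x − (5/9)| < ϵ.
|5/x − (5/9)| = 5·|9 − x|/(9·|x|) = 5|x − 9|/(9|x|).
Restrict δ ≤ 9/2. Then |x − 9| < 9/2 gives |x| > 9/2, so 9|x| > 81/2.
Then |5/x − (5/9)| < 5|x − 9|/(81/2), which is < ϵ when |x − 9| < (81/10)ϵ.
Take δ = min(9/2, (81/10)ϵ). Then 0 < |x − 9| < δ gives both |x − 9| < 9/2 and |x − 9| < (81/10)ϵ, so |5/x − (5/9)| < ϵ.

δ = min(9/2, (81/10)ϵ)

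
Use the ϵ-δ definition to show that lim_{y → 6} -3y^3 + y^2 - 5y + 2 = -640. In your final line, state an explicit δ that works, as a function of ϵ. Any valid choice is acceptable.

Let ϵ > 0. We want δ > 0 such that 0 < |y − 6| < δ implies |(-3y^3 + y^2 - 5y + 2) + 640| < ϵ.
(-3y^3 + y^2 - 5y + 2) + 640 = -3y^3 + y^2 - 5y + 642 = (y − 6)(-3y^2 - 17y - 107).
So |(-3y^3 + y^2 - 5y + 2) + 640| = |y − 6|·|-3y^2 - 17y - 107|.
Assume first that |y − 6| < 1, so |y| < 7. Then |-3y^2 - 17y - 107| ≤ 3·7^2 + 17·7 + 107 = 373.
Hence |(-3y^3 + y^2 - 5y + 2) + 640| ≤ 373|y − 6| < ϵ provided |y − 6| < ϵ/373.
Choosing δ = min(1, ϵ/373) ensures both conditions, hence |(-3y^3 + y^2 - 5y + 2) + 640| < ϵ.

δ = min(1, ϵ/373)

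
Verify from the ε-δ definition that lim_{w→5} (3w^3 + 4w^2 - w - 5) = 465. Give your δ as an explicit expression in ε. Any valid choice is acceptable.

Let ε > 0. We want δ > 0 such that 0 < |w − 5| < δ implies |(3w^3 + 4w^2 - w - 5) − 465| < ε.
(3w^3 + 4w^2 - w - 5) − 465 = 3w^3 + 4w^2 - w - 470 = (w − 5)(3w^2 + 19w + 94).
So |(3w^3 + 4w^2 - w - 5) − 465| = |w − 5|·|3w^2 + 19w + 94|.
Require δ ≤ 1. Then |w − 5| < 1 gives |w| < 6, and by the triangle inequality |3w^2 + 19w + 94| ≤ 3·6^2 + 19·6 + 94 = 316.
Hence |(3w^3 + 4w^2 - w - 5) − 465| ≤ 316|w − 5| < ε provided |w − 5| < ε/316.
Take δ = min(1, ε/316). Then 0 < |w − 5| < δ gives both |w − 5| < 1 and |w − 5| < ε/316, so |(3w^3 + 4w^2 - w - 5) − 465| < ε.

δ = min(1, ε/316)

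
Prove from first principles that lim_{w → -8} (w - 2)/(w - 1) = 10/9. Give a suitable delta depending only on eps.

delta = min(9/2, (81/2)eps)

Suppose eps > 0. We want delta > 0 with 0 < |w + 8| < delta ⇒ |(w - 2)/(w - 1) − (10/9)| < eps.
Combining over a common denominator, (w - 2)/(w - 1) − (10/9) = [(w - 2)·(-9) − (-10)·(w - 1)] / [(-9)·(w - 1)] = 1(w + 8) / ((-9)(w - 1)).
So |(w - 2)/(w - 1) − (10/9)| = |w + 8| / (9·|w − 1|).
Require delta ≤ 9/2, so |w − 1| ≥ |-9| − |w + 8| > 9 − 9/2 = 9/2.
Hence |(w - 2)/(w - 1) − (10/9)| < |w + 8|/(9·(9/2)) = (2/81)|w + 8|, which is < eps once |w + 8| < (81/2)eps.
Take delta = min(9/2, (81/2)eps). Then 0 < |w + 8| < delta forces both bounds, so |(w - 2)/(w - 1) − (10/9)| < eps.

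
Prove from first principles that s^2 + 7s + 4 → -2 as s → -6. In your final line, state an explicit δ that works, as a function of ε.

δ = min(2, ε/9)

Let ε > 0 be given. We want δ > 0 such that 0 < |s + 6| < δ implies |(s^2 + 7s + 4) + 2| < ε.
(s^2 + 7s + 4) + 2 = s^2 + 7s + 6 = (s + 6)(s + 1).
So |(s^2 + 7s + 4) + 2| = |s + 6|·|s + 1|.
Require δ ≤ 2. Then |s + 6| < 2 gives |s| < 8, and by the triangle inequality |s + 1| ≤ 8 + 1 = 9.
Hence |(s^2 + 7s + 4) + 2| ≤ 9|s + 6| < ε provided |s + 6| < ε/9.
Choosing δ = min(2, ε/9) ensures both conditions, hence |(s^2 + 7s + 4) + 2| < ε.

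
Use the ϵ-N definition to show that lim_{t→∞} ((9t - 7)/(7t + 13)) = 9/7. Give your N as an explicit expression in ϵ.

Fix ϵ > 0. We seek N > 0 such that t > N implies |(9t - 7)/(7t + 13) − (9/7)| < ϵ.
(9t - 7)/(7t + 13) − (9/7) = (7(9t - 7) − 9(7t + 13)) / (7(7t + 13)) = -166/(7(7t + 13)).
For t > 0 we have 7t + 13 > 7t, so |(9t - 7)/(7t + 13) − (9/7)| = 166/(7(7t + 13)) < 166/(7·7t) = (166/49)/t.
Thus |(9t - 7)/(7t + 13) − (9/7)| < ϵ whenever t > (166/49)/ϵ.
Take N = (166/49)/ϵ. If t > N then |(9t - 7)/(7t + 13) − (9/7)| < (166/49)/t < ϵ.

N = (166/49)/ϵ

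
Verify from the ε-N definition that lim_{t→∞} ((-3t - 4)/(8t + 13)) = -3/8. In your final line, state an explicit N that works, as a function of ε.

Suppose ε > 0. We seek N > 0 such that t > N implies |(-3t - 4)/(8t + 13) + 3/8| < ε.
(-3t - 4)/(8t + 13) + 3/8 = (8(-3t - 4) − (-3)(8t + 13)) / (8(8t + 13)) = 7/(8(8t + 13)).
For t > 0 we have 8t + 13 > 8t, so |(-3t - 4)/(8t + 13) + 3/8| = 7/(8(8t + 13)) < 7/(8·8t) = (7/64)/t.
Thus |(-3t - 4)/(8t + 13) + 3/8| < ε whenever t > (7/64)/ε.
Take N = (7/64)/ε. If t > N then |(-3t - 4)/(8t + 13) + 3/8| < (7/64)/t < ε.

N = (7/64)/ε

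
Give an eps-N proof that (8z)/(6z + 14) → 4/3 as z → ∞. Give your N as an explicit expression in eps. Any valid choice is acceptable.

Let eps > 0 be given. We seek N > 0 such that z > N implies |(8z)/(6z + 14) − (4/3)| < eps.
(8z)/(6z + 14) − (4/3) = (6(8z) − 8(6z + 14)) / (6(6z + 14)) = -112/(6(6z + 14)).
For z > 0 we have 6z + 14 > 6z, so |(8z)/(6z + 14) − (4/3)| = 112/(6(6z + 14)) < 112/(6·6z) = (28/9)/z.
Thus |(8z)/(6z + 14) − (4/3)| < eps whenever z > (28/9)/eps.
Take N = (28/9)/eps. If z > N then |(8z)/(6z + 14) − (4/3)| < (28/9)/z < eps.

N = (28/9)/eps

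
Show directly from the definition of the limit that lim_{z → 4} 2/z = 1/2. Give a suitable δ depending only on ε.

δ = min(2, 4ε)

Fix ε > 0. We seek δ > 0 such that 0 < |z − 4| < δ implies |2/z − (1/2)| < ε.
|2/z − (1/2)| = 2·|4 − z|/(4·|z|) = 2|z − 4|/(4|z|).
Restrict δ ≤ 2. Then |z − 4| < 2 gives |z| > 2, so 4|z| > 8.
Then |2/z − (1/2)| < 2|z − 4|/8, which is < ε when |z − 4| < 4ε.
Take δ = min(2, 4ε). Then 0 < |z − 4| < δ gives both |z − 4| < 2 and |z − 4| < 4ε, so |2/z − (1/2)| < ε.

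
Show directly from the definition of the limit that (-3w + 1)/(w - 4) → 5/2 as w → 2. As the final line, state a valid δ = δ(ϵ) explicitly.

Suppose ϵ > 0. We want δ > 0 with 0 < |w − 2| < δ ⇒ |(-3w + 1)/(w - 4) − (5/2)| < ϵ.
Combining over a common denominator, (-3w + 1)/(w - 4) − (5/2) = [(-3w + 1)·(-2) − (-5)·(w - 4)] / [(-2)·(w - 4)] = 11(w − 2) / ((-2)(w - 4)).
So |(-3w + 1)/(w - 4) − (5/2)| = 11|w − 2| / (2·|w − 4|).
Restrict δ ≤ 1. Then |w − 2| < 1 gives |w − 4| = |(w − 2) + (-2)| ≥ 2 − 1 = 1.
Hence |(-3w + 1)/(w - 4) − (5/2)| < 11|w − 2|/(2·1) = (11/2)|w − 2|, which is < ϵ once |w − 2| < (2/11)ϵ.
Take δ = min(1, (2/11)ϵ). Then 0 < |w − 2| < δ forces both bounds, so |(-3w + 1)/(w - 4) − (5/2)| < ϵ.

δ = min(1, (2/11)ϵ)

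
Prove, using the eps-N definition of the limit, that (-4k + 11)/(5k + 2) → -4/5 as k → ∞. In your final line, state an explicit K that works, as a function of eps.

K = (63/25)/eps

Let eps > 0 be given. For k ≥ 1, |(-4k + 11)/(5k + 2) + 4/5| = |63|/(5(5k + 2)) = 63/(5(5k + 2)).
Since 5k + 2 ≥ 5k for k ≥ 1, this is ≤ 63/(5·5k) = (63/25)/k.
So |(-4k + 11)/(5k + 2) + 4/5| < eps whenever k > (63/25)/eps.
Take K = (63/25)/eps. If k > K then |(-4k + 11)/(5k + 2) + 4/5| ≤ (63/25)/k < eps.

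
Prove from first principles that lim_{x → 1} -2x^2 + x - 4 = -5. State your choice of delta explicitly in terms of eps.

Suppose eps > 0. We want delta > 0 such that 0 < |x − 1| < delta implies |(-2x^2 + x - 4) + 5| < eps.
(-2x^2 + x - 4) + 5 = -2x^2 + x + 1 = (x − 1)(-2x - 1).
So |(-2x^2 + x - 4) + 5| = |x − 1|·|-2x - 1|.
Assume first that |x − 1| < 1, so |x| < 2. Then |-2x - 1| ≤ 2·2 + 1 = 5.
Hence |(-2x^2 + x - 4) + 5| ≤ 5|x − 1| < eps provided |x − 1| < eps/5.
Choosing delta = min(1, eps/5) ensures both conditions, hence |(-2x^2 + x - 4) + 5| < eps.

delta = min(1, eps/5)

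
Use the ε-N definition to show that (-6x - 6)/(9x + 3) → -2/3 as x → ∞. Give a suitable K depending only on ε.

Let ε > 0. We seek K > 0 such that x > K implies |(-6x - 6)/(9x + 3) + 2/3| < ε.
(-6x - 6)/(9x + 3) + 2/3 = (9(-6x - 6) − (-6)(9x + 3)) / (9(9x + 3)) = -36/(9(9x + 3)).
For x > 0 we have 9x + 3 > 9x, so |(-6x - 6)/(9x + 3) + 2/3| = 36/(9(9x + 3)) < 36/(9·9x) = (4/9)/x.
Thus |(-6x - 6)/(9x + 3) + 2/3| < ε whenever x > (4/9)/ε.
Take K = (4/9)/ε. If x > K then |(-6x - 6)/(9x + 3) + 2/3| < (4/9)/x < ε.

K = (4/9)/ε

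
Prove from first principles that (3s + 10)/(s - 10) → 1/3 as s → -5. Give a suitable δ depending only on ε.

δ = min(15/2, (45/16)ε)

Let ε > 0 be given. We want δ > 0 with 0 < |s + 5| < δ ⇒ |(3s + 10)/(s - 10) − (1/3)| < ε.
Combining over a common denominator, (3s + 10)/(s - 10) − (1/3) = [(3s + 10)·(-15) − (-5)·(s - 10)] / [(-15)·(s - 10)] = -40(s + 5) / ((-15)(s - 10)).
So |(3s + 10)/(s - 10) − (1/3)| = 40|s + 5| / (15·|s − 10|).
Require δ ≤ 15/2, so |s − 10| ≥ |-15| − |s + 5| > 15 − 15/2 = 15/2.
Hence |(3s + 10)/(s - 10) − (1/3)| < 40|s + 5|/(15·(15/2)) = (16/45)|s + 5|, which is < ε once |s + 5| < (45/16)ε.
Take δ = min(15/2, (45/16)ε). Then 0 < |s + 5| < δ forces both bounds, so |(3s + 10)/(s - 10) − (1/3)| < ε.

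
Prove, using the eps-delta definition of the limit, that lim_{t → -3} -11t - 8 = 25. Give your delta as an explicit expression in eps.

Let eps > 0. We need delta > 0 so that 0 < |t + 3| < delta implies |(-11t - 8) − 25| < eps.
|(-11t - 8) − 25| = |-11t - 33| = 11|t + 3|.
Thus it suffices that |t + 3| < eps/11.
Take delta = eps/11. If 0 < |t + 3| < delta then |(-11t - 8) − 25| = 11|t + 3| < 11·(eps/11) = eps.

delta = eps/11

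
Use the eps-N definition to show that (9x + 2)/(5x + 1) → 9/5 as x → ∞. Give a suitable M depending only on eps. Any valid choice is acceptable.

M = (1/25)/eps

Suppose eps > 0. We seek M > 0 such that x > M implies |(9x + 2)/(5x + 1) − (9/5)| < eps.
(9x + 2)/(5x + 1) − (9/5) = (5(9x + 2) − 9(5x + 1)) / (5(5x + 1)) = 1/(5(5x + 1)).
For x > 0 we have 5x + 1 > 5x, so |(9x + 2)/(5x + 1) − (9/5)| = 1/(5(5x + 1)) < 1/(5·5x) = (1/25)/x.
Thus |(9x + 2)/(5x + 1) − (9/5)| < eps whenever x > (1/25)/eps.
Take M = (1/25)/eps. If x > M then |(9x + 2)/(5x + 1) − (9/5)| < (1/25)/x < eps.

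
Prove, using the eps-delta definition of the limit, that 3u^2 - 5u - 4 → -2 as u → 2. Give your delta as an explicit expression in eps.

Let eps > 0. We want delta > 0 such that 0 < |u − 2| < delta implies |(3u^2 - 5u - 4) + 2| < eps.
(3u^2 - 5u - 4) + 2 = 3u^2 - 5u - 2 = (u − 2)(3u + 1).
So |(3u^2 - 5u - 4) + 2| = |u − 2|·|3u + 1|.
Assume first that |u − 2| < 1, so |u| < 3. Then |3u + 1| ≤ 3·3 + 1 = 10.
Hence |(3u^2 - 5u - 4) + 2| ≤ 10|u − 2| < eps provided |u − 2| < eps/10.
Take delta = min(1, eps/10). Then 0 < |u − 2| < delta gives both |u − 2| < 1 and |u − 2| < eps/10, so |(3u^2 - 5u - 4) + 2| < eps.

delta = min(1, eps/10)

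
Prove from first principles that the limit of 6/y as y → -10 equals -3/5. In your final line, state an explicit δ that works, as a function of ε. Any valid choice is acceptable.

Suppose ε > 0. We seek δ > 0 such that 0 < |y + 10| < δ implies |6/y + 3/5| < ε.
|6/y + 3/5| = 6·|-10 − y|/(10·|y|) = 6|y + 10|/(10|y|).
Require δ ≤ 5 so that |y| > 10 − 5 = 5, hence 10|y| > 50.
Then |6/y + 3/5| < 6|y + 10|/50, which is < ε when |y + 10| < (25/3)ε.
Take δ = min(5, (25/3)ε). Then 0 < |y + 10| < δ gives both |y + 10| < 5 and |y + 10| < (25/3)ε, so |6/y + 3/5| < ε.

δ = min(5, (25/3)ε)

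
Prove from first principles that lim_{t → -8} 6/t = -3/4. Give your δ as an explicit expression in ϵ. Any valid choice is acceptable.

δ = min(4, (16/3)ϵ)

Suppose ϵ > 0. We seek δ > 0 such that 0 < |t + 8| < δ implies |6/t + 3/4| < ϵ.
|6/t + 3/4| = 6·|-8 − t|/(8·|t|) = 6|t + 8|/(8|t|).
Require δ ≤ 4 so that |t| > 8 − 4 = 4, hence 8|t| > 32.
Then |6/t + 3/4| < 6|t + 8|/32, which is < ϵ when |t + 8| < (16/3)ϵ.
Take δ = min(4, (16/3)ϵ). Then 0 < |t + 8| < δ gives both |t + 8| < 4 and |t + 8| < (16/3)ϵ, so |6/t + 3/4| < ϵ.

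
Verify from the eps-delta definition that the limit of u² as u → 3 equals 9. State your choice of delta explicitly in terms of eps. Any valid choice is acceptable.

Fix eps > 0. We seek delta > 0 with 0 < |u − 3| < delta ⇒ |u² − 9| < eps.
Factor: u² − 9 = (u − 3)(u + 3), so |u² − 9| = |u − 3|·|u + 3|.
Impose delta ≤ 2 so that |u| < 5; then |u + 3| ≤ 8.
Hence |u² − 9| ≤ 8|u − 3|, which is < eps once |u − 3| < eps/8.
Take delta = min(2, eps/8). If 0 < |u − 3| < delta then both bounds hold and |u² − 9| ≤ 8|u − 3| < 8·(eps/8) = eps.

delta = min(2, eps/8)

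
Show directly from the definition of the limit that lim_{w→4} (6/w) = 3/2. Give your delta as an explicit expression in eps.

delta = min(2, (4/3)eps)

Let eps > 0. We seek delta > 0 such that 0 < |w − 4| < delta implies |6/w − (3/2)| < eps.
|6/w − (3/2)| = 6·|4 − w|/(4·|w|) = 6|w − 4|/(4|w|).
Restrict delta ≤ 2. Then |w − 4| < 2 gives |w| > 2, so 4|w| > 8.
Then |6/w − (3/2)| < 6|w − 4|/8, which is < eps when |w − 4| < (4/3)eps.
Take delta = min(2, (4/3)eps). Then 0 < |w − 4| < delta gives both |w − 4| < 2 and |w − 4| < (4/3)eps, so |6/w − (3/2)| < eps.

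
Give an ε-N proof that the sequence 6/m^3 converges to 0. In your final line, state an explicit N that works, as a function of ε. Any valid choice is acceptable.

Let ε > 0. For m ≥ 1, |6/m^3 − 0| = 6/m^3.
6/m^3 < ε ⇔ m^3 > 6/ε ⇔ m > (6/ε)^{1/3}.
Take N = (6/ε)^{1/3}. Then m > N implies 6/m^3 < ε.

N = (6/ε)^{1/3}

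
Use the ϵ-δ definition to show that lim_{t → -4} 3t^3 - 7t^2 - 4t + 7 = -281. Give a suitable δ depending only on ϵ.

δ = min(1, ϵ/242)

Let ϵ > 0 be given. We want δ > 0 such that 0 < |t + 4| < δ implies |(3t^3 - 7t^2 - 4t + 7) + 281| < ϵ.
(3t^3 - 7t^2 - 4t + 7) + 281 = 3t^3 - 7t^2 - 4t + 288 = (t + 4)(3t^2 - 19t + 72).
So |(3t^3 - 7t^2 - 4t + 7) + 281| = |t + 4|·|3t^2 - 19t + 72|.
Require δ ≤ 1. Then |t + 4| < 1 gives |t| < 5, and by the triangle inequality |3t^2 - 19t + 72| ≤ 3·5^2 + 19·5 + 72 = 242.
Hence |(3t^3 - 7t^2 - 4t + 7) + 281| ≤ 242|t + 4| < ϵ provided |t + 4| < ϵ/242.
Choosing δ = min(1, ϵ/242) ensures both conditions, hence |(3t^3 - 7t^2 - 4t + 7) + 281| < ϵ.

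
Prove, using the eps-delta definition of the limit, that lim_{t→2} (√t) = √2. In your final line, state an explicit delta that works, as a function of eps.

Fix eps > 0. We want delta > 0 such that 0 < |t − 2| < delta implies |√t − √2| < eps.
Multiplying by the conjugate, |√t − √2| = |t − 2|/(√t + √2).
Restrict delta ≤ 2 so that |t − 2| < 2 forces t > 0, and then √t + √2 > √2.
Hence |√t − √2| < |t − 2|/√2, which is < eps once |t − 2| < √2·eps.
Take delta = min(2, √2·eps). If 0 < |t − 2| < delta then t > 0 and |√t − √2| < |t − 2|/√2 < eps.

delta = min(2, √2·eps)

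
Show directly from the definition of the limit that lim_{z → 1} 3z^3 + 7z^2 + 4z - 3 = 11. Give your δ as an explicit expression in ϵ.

δ = min(1, ϵ/46)

Fix ϵ > 0. We want δ > 0 such that 0 < |z − 1| < δ implies |(3z^3 + 7z^2 + 4z - 3) − 11| < ϵ.
(3z^3 + 7z^2 + 4z - 3) − 11 = 3z^3 + 7z^2 + 4z - 14 = (z − 1)(3z^2 + 10z + 14).
So |(3z^3 + 7z^2 + 4z - 3) − 11| = |z − 1|·|3z^2 + 10z + 14|.
Require δ ≤ 1. Then |z − 1| < 1 gives |z| < 2, and by the triangle inequality |3z^2 + 10z + 14| ≤ 3·2^2 + 10·2 + 14 = 46.
Hence |(3z^3 + 7z^2 + 4z - 3) − 11| ≤ 46|z − 1| < ϵ provided |z − 1| < ϵ/46.
Take δ = min(1, ϵ/46). Then 0 < |z − 1| < δ gives both |z − 1| < 1 and |z − 1| < ϵ/46, so |(3z^3 + 7z^2 + 4z - 3) − 11| < ϵ.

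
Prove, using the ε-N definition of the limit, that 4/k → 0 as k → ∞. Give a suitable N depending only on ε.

Suppose ε > 0. For k ≥ 1, |4/k − 0| = 4/(k) ≤ 4/k.
We need 4/k < ε, i.e. k > 4/ε.
Take N = 4/ε. If k > N then |4/k| ≤ 4/k < ε.

N = 4/ε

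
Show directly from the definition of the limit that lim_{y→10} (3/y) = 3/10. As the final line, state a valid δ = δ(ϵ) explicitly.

δ = min(5, (50/3)ϵ)

Fix ϵ > 0. We seek δ > 0 such that 0 < |y − 10| < δ implies |3/y − (3/10)| < ϵ.
|3/y − (3/10)| = 3·|10 − y|/(10·|y|) = 3|y − 10|/(10|y|).
Restrict δ ≤ 5. Then |y − 10| < 5 gives |y| > 5, so 10|y| > 50.
Then |3/y − (3/10)| < 3|y − 10|/50, which is < ϵ when |y − 10| < (50/3)ϵ.
Take δ = min(5, (50/3)ϵ). Then 0 < |y − 10| < δ gives both |y − 10| < 5 and |y − 10| < (50/3)ϵ, so |3/y − (3/10)| < ϵ.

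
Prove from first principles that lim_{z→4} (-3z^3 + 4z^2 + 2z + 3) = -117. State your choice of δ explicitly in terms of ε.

Let ε > 0. We want δ > 0 such that 0 < |z − 4| < δ implies |(-3z^3 + 4z^2 + 2z + 3) + 117| < ε.
(-3z^3 + 4z^2 + 2z + 3) + 117 = -3z^3 + 4z^2 + 2z + 120 = (z − 4)(-3z^2 - 8z - 30).
So |(-3z^3 + 4z^2 + 2z + 3) + 117| = |z − 4|·|-3z^2 - 8z - 30|.
Require δ ≤ 1. Then |z − 4| < 1 gives |z| < 5, and by the triangle inequality |-3z^2 - 8z - 30| ≤ 3·5^2 + 8·5 + 30 = 145.
Hence |(-3z^3 + 4z^2 + 2z + 3) + 117| ≤ 145|z − 4| < ε provided |z − 4| < ε/145.
Take δ = min(1, ε/145). Then 0 < |z − 4| < δ gives both |z − 4| < 1 and |z − 4| < ε/145, so |(-3z^3 + 4z^2 + 2z + 3) + 117| < ε.

δ = min(1, ε/145)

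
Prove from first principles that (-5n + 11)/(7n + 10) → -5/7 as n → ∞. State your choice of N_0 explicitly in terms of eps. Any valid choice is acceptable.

N_0 = (127/49)/eps

Let eps > 0. For n ≥ 1, |(-5n + 11)/(7n + 10) + 5/7| = |127|/(7(7n + 10)) = 127/(7(7n + 10)).
Since 7n + 10 ≥ 7n for n ≥ 1, this is ≤ 127/(7·7n) = (127/49)/n.
So |(-5n + 11)/(7n + 10) + 5/7| < eps whenever n > (127/49)/eps.
Take N_0 = (127/49)/eps. If n > N_0 then |(-5n + 11)/(7n + 10) + 5/7| ≤ (127/49)/n < eps.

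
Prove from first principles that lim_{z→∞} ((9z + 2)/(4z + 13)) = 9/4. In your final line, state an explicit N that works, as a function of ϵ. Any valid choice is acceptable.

N = (109/16)/ϵ

Fix ϵ > 0. We seek N > 0 such that z > N implies |(9z + 2)/(4z + 13) − (9/4)| < ϵ.
(9z + 2)/(4z + 13) − (9/4) = (4(9z + 2) − 9(4z + 13)) / (4(4z + 13)) = -109/(4(4z + 13)).
For z > 0 we have 4z + 13 > 4z, so |(9z + 2)/(4z + 13) − (9/4)| = 109/(4(4z + 13)) < 109/(4·4z) = (109/16)/z.
Thus |(9z + 2)/(4z + 13) − (9/4)| < ϵ whenever z > (109/16)/ϵ.
Take N = (109/16)/ϵ. If z > N then |(9z + 2)/(4z + 13) − (9/4)| < (109/16)/z < ϵ.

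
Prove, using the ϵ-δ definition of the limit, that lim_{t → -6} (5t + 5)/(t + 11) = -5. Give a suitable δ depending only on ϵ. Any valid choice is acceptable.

Let ϵ > 0 be given. We want δ > 0 with 0 < |t + 6| < δ ⇒ |(5t + 5)/(t + 11) + 5| < ϵ.
Combining over a common denominator, (5t + 5)/(t + 11) + 5 = [(5t + 5)·5 − (-25)·(t + 11)] / [5·(t + 11)] = 50(t + 6) / (5(t + 11)).
So |(5t + 5)/(t + 11) + 5| = 50|t + 6| / (5·|t + 11|).
Require δ ≤ 5/2, so |t + 11| ≥ |5| − |t + 6| > 5 − 5/2 = 5/2.
Hence |(5t + 5)/(t + 11) + 5| < 50|t + 6|/(5·(5/2)) = 4|t + 6|, which is < ϵ once |t + 6| < (1/4)ϵ.
Take δ = min(5/2, (1/4)ϵ). Then 0 < |t + 6| < δ forces both bounds, so |(5t + 5)/(t + 11) + 5| < ϵ.

δ = min(5/2, (1/4)ϵ)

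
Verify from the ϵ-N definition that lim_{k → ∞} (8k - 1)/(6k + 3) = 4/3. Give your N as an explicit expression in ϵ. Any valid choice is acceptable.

Let ϵ > 0. For k ≥ 1, |(8k - 1)/(6k + 3) − (4/3)| = |-30|/(6(6k + 3)) = 30/(6(6k + 3)).
Since 6k + 3 ≥ 6k for k ≥ 1, this is ≤ 30/(6·6k) = (5/6)/k.
So |(8k - 1)/(6k + 3) − (4/3)| < ϵ whenever k > (5/6)/ϵ.
Take N = (5/6)/ϵ. If k > N then |(8k - 1)/(6k + 3) − (4/3)| ≤ (5/6)/k < ϵ.

N = (5/6)/ϵ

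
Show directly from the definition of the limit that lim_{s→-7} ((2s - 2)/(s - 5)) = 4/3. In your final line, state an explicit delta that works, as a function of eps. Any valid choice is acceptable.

delta = min(6, 9eps)

Let eps > 0 be given. We want delta > 0 with 0 < |s + 7| < delta ⇒ |(2s - 2)/(s - 5) − (4/3)| < eps.
Combining over a common denominator, (2s - 2)/(s - 5) − (4/3) = [(2s - 2)·(-12) − (-16)·(s - 5)] / [(-12)·(s - 5)] = -8(s + 7) / ((-12)(s - 5)).
So |(2s - 2)/(s - 5) − (4/3)| = 8|s + 7| / (12·|s − 5|).
Restrict delta ≤ 6. Then |s + 7| < 6 gives |s − 5| = |(s + 7) + (-12)| ≥ 12 − 6 = 6.
Hence |(2s - 2)/(s - 5) − (4/3)| < 8|s + 7|/(12·6) = (1/9)|s + 7|, which is < eps once |s + 7| < 9eps.
Take delta = min(6, 9eps). Then 0 < |s + 7| < delta forces both bounds, so |(2s - 2)/(s - 5) − (4/3)| < eps.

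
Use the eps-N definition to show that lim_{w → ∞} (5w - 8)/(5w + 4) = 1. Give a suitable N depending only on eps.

Fix eps > 0. We seek N > 0 such that w > N implies |(5w - 8)/(5w + 4) − 1| < eps.
(5w - 8)/(5w + 4) − 1 = (5(5w - 8) − 5(5w + 4)) / (5(5w + 4)) = -60/(5(5w + 4)).
For w > 0 we have 5w + 4 > 5w, so |(5w - 8)/(5w + 4) − 1| = 60/(5(5w + 4)) < 60/(5·5w) = (12/5)/w.
Thus |(5w - 8)/(5w + 4) − 1| < eps whenever w > (12/5)/eps.
Take N = (12/5)/eps. If w > N then |(5w - 8)/(5w + 4) − 1| < (12/5)/w < eps.

N = (12/5)/eps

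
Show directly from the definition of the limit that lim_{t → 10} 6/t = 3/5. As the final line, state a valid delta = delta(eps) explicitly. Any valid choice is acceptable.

delta = min(5, (25/3)eps)

Let eps > 0 be given. We seek delta > 0 such that 0 < |t − 10| < delta implies |6/t − (3/5)| < eps.
|6/t − (3/5)| = 6·|10 − t|/(10·|t|) = 6|t − 10|/(10|t|).
Restrict delta ≤ 5. Then |t − 10| < 5 gives |t| > 5, so 10|t| > 50.
Then |6/t − (3/5)| < 6|t − 10|/50, which is < eps when |t − 10| < (25/3)eps.
Take delta = min(5, (25/3)eps). Then 0 < |t − 10| < delta gives both |t − 10| < 5 and |t − 10| < (25/3)eps, so |6/t − (3/5)| < eps.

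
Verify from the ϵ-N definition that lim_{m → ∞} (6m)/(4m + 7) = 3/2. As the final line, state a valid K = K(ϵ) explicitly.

Let ϵ > 0 be given. For m ≥ 1, |(6m)/(4m + 7) − (3/2)| = |-42|/(4(4m + 7)) = 42/(4(4m + 7)).
Since 4m + 7 ≥ 4m for m ≥ 1, this is ≤ 42/(4·4m) = (21/8)/m.
So |(6m)/(4m + 7) − (3/2)| < ϵ whenever m > (21/8)/ϵ.
Take K = (21/8)/ϵ. If m > K then |(6m)/(4m + 7) − (3/2)| ≤ (21/8)/m < ϵ.

K = (21/8)/ϵ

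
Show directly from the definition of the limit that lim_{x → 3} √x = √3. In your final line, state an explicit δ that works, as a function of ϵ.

Fix ϵ > 0. We want δ > 0 such that 0 < |x − 3| < δ implies |√x − √3| < ϵ.
Multiplying by the conjugate, |√x − √3| = |x − 3|/(√x + √3).
Restrict δ ≤ 3 so that |x − 3| < 3 forces x > 0, and then √x + √3 > √3.
Hence |√x − √3| < |x − 3|/√3, which is < ϵ once |x − 3| < √3·ϵ.
Take δ = min(3, √3·ϵ). If 0 < |x − 3| < δ then x > 0 and |√x − √3| < |x − 3|/√3 < ϵ.

δ = min(3, √3·ϵ)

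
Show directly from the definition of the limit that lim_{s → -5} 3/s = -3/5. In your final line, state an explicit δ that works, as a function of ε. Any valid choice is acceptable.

Suppose ε > 0. We seek δ > 0 such that 0 < |s + 5| < δ implies |3/s + 3/5| < ε.
|3/s + 3/5| = 3·|-5 − s|/(5·|s|) = 3|s + 5|/(5|s|).
Restrict δ ≤ 5/2. Then |s + 5| < 5/2 gives |s| > 5/2, so 5|s| > 25/2.
Then |3/s + 3/5| < 3|s + 5|/(25/2), which is < ε when |s + 5| < (25/6)ε.
Take δ = min(5/2, (25/6)ε). Then 0 < |s + 5| < δ gives both |s + 5| < 5/2 and |s + 5| < (25/6)ε, so |3/s + 3/5| < ε.

δ = min(5/2, (25/6)ε)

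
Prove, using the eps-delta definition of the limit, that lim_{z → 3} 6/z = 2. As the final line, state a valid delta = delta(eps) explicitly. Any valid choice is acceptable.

Suppose eps > 0. We seek delta > 0 such that 0 < |z − 3| < delta implies |6/z − 2| < eps.
|6/z − 2| = 6·|3 − z|/(3·|z|) = 6|z − 3|/(3|z|).
Require delta ≤ 3/2 so that |z| > 3 − 3/2 = 3/2, hence 3|z| > 9/2.
Then |6/z − 2| < 6|z − 3|/(9/2), which is < eps when |z − 3| < (3/4)eps.
Take delta = min(3/2, (3/4)eps). Then 0 < |z − 3| < delta gives both |z − 3| < 3/2 and |z − 3| < (3/4)eps, so |6/z − 2| < eps.

delta = min(3/2, (3/4)eps)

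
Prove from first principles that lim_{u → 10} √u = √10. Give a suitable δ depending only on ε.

Fix ε > 0. We want δ > 0 such that 0 < |u − 10| < δ implies |√u − √10| < ε.
Multiplying by the conjugate, |√u − √10| = |u − 10|/(√u + √10).
Restrict δ ≤ 10 so that |u − 10| < 10 forces u > 0, and then √u + √10 > √10.
Hence |√u − √10| < |u − 10|/√10, which is < ε once |u − 10| < √10·ε.
Take δ = min(10, √10·ε). If 0 < |u − 10| < δ then u > 0 and |√u − √10| < |u − 10|/√10 < ε.

δ = min(10, √10·ε)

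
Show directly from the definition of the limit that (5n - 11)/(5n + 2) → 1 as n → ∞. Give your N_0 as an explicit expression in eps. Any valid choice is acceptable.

N_0 = (13/5)/eps

Fix eps > 0. For n ≥ 1, |(5n - 11)/(5n + 2) − 1| = |-65|/(5(5n + 2)) = 65/(5(5n + 2)).
Since 5n + 2 ≥ 5n for n ≥ 1, this is ≤ 65/(5·5n) = (13/5)/n.
So |(5n - 11)/(5n + 2) − 1| < eps whenever n > (13/5)/eps.
Take N_0 = (13/5)/eps. If n > N_0 then |(5n - 11)/(5n + 2) − 1| ≤ (13/5)/n < eps.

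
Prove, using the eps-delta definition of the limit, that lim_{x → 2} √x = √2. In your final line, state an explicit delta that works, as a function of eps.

Let eps > 0. We want delta > 0 such that 0 < |x − 2| < delta implies |√x − √2| < eps.
Multiplying by the conjugate, |√x − √2| = |x − 2|/(√x + √2).
Restrict delta ≤ 2 so that |x − 2| < 2 forces x > 0, and then √x + √2 > √2.
Hence |√x − √2| < |x − 2|/√2, which is < eps once |x − 2| < √2·eps.
Take delta = min(2, √2·eps). If 0 < |x − 2| < delta then x > 0 and |√x − √2| < |x − 2|/√2 < eps.

delta = min(2, √2·eps)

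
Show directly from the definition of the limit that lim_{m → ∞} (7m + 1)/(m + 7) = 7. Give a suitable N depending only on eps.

N = 48/eps

Suppose eps > 0. For m ≥ 1, |(7m + 1)/(m + 7) − 7| = |-48|/((m + 7)) = 48/((m + 7)).
Since m + 7 ≥ m for m ≥ 1, this is ≤ 48/(m) = 48/m.
So |(7m + 1)/(m + 7) − 7| < eps whenever m > 48/eps.
Take N = 48/eps. If m > N then |(7m + 1)/(m + 7) − 7| ≤ 48/m < eps.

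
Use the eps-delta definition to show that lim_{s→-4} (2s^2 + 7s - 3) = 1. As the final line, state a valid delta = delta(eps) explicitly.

delta = min(1, eps/11)

Suppose eps > 0. We want delta > 0 such that 0 < |s + 4| < delta implies |(2s^2 + 7s - 3) − 1| < eps.
(2s^2 + 7s - 3) − 1 = 2s^2 + 7s - 4 = (s + 4)(2s - 1).
So |(2s^2 + 7s - 3) − 1| = |s + 4|·|2s - 1|.
Require delta ≤ 1. Then |s + 4| < 1 gives |s| < 5, and by the triangle inequality |2s - 1| ≤ 2·5 + 1 = 11.
Hence |(2s^2 + 7s - 3) − 1| ≤ 11|s + 4| < eps provided |s + 4| < eps/11.
Choosing delta = min(1, eps/11) ensures both conditions, hence |(2s^2 + 7s - 3) − 1| < eps.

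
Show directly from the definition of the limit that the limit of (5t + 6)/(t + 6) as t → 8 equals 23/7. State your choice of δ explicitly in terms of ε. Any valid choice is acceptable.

δ = min(7, (49/12)ε)

Let ε > 0 be given. We want δ > 0 with 0 < |t − 8| < δ ⇒ |(5t + 6)/(t + 6) − (23/7)| < ε.
Combining over a common denominator, (5t + 6)/(t + 6) − (23/7) = [(5t + 6)·14 − 46·(t + 6)] / [14·(t + 6)] = 24(t − 8) / (14(t + 6)).
So |(5t + 6)/(t + 6) − (23/7)| = 24|t − 8| / (14·|t + 6|).
Restrict δ ≤ 7. Then |t − 8| < 7 gives |t + 6| = |(t − 8) + 14| ≥ 14 − 7 = 7.
Hence |(5t + 6)/(t + 6) − (23/7)| < 24|t − 8|/(14·7) = (12/49)|t − 8|, which is < ε once |t − 8| < (49/12)ε.
Take δ = min(7, (49/12)ε). Then 0 < |t − 8| < δ forces both bounds, so |(5t + 6)/(t + 6) − (23/7)| < ε.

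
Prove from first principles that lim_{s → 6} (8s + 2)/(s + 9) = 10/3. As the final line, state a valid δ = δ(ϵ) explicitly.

δ = min(15/2, (45/28)ϵ)

Let ϵ > 0. We want δ > 0 with 0 < |s − 6| < δ ⇒ |(8s + 2)/(s + 9) − (10/3)| < ϵ.
Combining over a common denominator, (8s + 2)/(s + 9) − (10/3) = [(8s + 2)·15 − 50·(s + 9)] / [15·(s + 9)] = 70(s − 6) / (15(s + 9)).
So |(8s + 2)/(s + 9) − (10/3)| = 70|s − 6| / (15·|s + 9|).
Require δ ≤ 15/2, so |s + 9| ≥ |15| − |s − 6| > 15 − 15/2 = 15/2.
Hence |(8s + 2)/(s + 9) − (10/3)| < 70|s − 6|/(15·(15/2)) = (28/45)|s − 6|, which is < ϵ once |s − 6| < (45/28)ϵ.
Take δ = min(15/2, (45/28)ϵ). Then 0 < |s − 6| < δ forces both bounds, so |(8s + 2)/(s + 9) − (10/3)| < ϵ.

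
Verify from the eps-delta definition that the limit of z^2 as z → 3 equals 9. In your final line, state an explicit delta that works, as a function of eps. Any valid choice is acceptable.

Let eps > 0 be given. We seek delta > 0 with 0 < |z − 3| < delta ⇒ |z^2 − 9| < eps.
Factor: z^2 − 9 = (z − 3)(z + 3), so |z^2 − 9| = |z − 3|·|z + 3|.
Restrict delta ≤ 1. Then |z − 3| < 1 gives |z| < 4, so by the triangle inequality |z + 3| ≤ 4 + 3 = 7.
Hence |z^2 − 9| ≤ 7|z − 3|, which is < eps once |z − 3| < eps/7.
Take delta = min(1, eps/7). If 0 < |z − 3| < delta then both bounds hold and |z^2 − 9| ≤ 7|z − 3| < 7·(eps/7) = eps.

delta = min(1, eps/7)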